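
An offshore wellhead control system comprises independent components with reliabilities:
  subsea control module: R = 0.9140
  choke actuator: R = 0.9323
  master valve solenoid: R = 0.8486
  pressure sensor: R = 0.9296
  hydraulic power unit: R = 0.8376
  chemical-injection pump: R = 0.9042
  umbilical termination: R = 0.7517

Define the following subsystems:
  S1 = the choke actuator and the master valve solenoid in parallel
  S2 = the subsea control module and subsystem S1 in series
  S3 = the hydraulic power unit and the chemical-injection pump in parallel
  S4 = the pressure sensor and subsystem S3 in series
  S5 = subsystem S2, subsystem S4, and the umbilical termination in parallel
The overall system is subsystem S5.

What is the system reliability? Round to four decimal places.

Parallel (choke actuator and master valve solenoid): 1 − (1 − 0.932300)(1 − 0.848600) = 0.989750
Series (subsea control module and [0.989750]): 0.914000 × 0.989750 = 0.904632
Parallel (hydraulic power unit and chemical-injection pump): 1 − (1 − 0.837600)(1 − 0.904200) = 0.984442
Series (pressure sensor and [0.984442]): 0.929600 × 0.984442 = 0.915137
Parallel ([0.904632], [0.915137], and umbilical termination): 1 − (1 − 0.904632)(1 − 0.915137)(1 − 0.751700) = 0.9980

0.9980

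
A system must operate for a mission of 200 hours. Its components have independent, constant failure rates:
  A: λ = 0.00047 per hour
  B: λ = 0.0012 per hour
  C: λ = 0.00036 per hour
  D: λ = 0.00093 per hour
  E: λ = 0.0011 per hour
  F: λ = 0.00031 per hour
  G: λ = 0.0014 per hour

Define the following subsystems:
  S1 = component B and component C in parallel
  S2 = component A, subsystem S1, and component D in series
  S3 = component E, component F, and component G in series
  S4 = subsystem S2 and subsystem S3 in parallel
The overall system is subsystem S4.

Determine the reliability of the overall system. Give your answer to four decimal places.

R(A) = exp(−0.00047 × 200) = 0.910283
R(B) = exp(−0.0012 × 200) = 0.786628
R(C) = exp(−0.00036 × 200) = 0.930531
R(D) = exp(−0.00093 × 200) = 0.830274
R(E) = exp(−0.0011 × 200) = 0.802519
R(F) = exp(−0.00031 × 200) = 0.939883
R(G) = exp(−0.0014 × 200) = 0.755784
Parallel (B and C): 1 − (1 − 0.786628)(1 − 0.930531) = 0.985177
Series (A, [0.985177], and D): 0.910283 × 0.985177 × 0.830274 = 0.744581
Series (E, F, and G): 0.802519 × 0.939883 × 0.755784 = 0.570068
Parallel ([0.744581] and [0.570068]): 1 − (1 − 0.744581)(1 − 0.570068) = 0.8902

0.8902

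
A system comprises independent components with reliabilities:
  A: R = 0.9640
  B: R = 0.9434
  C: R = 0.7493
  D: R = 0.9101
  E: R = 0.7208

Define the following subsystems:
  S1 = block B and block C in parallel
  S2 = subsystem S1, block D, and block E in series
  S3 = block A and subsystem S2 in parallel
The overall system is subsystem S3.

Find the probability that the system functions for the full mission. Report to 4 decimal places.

Parallel (B and C): 1 − (1 − 0.943400)(1 − 0.749300) = 0.985810
Series ([0.985810], D, and E): 0.985810 × 0.910100 × 0.720800 = 0.646691
Parallel (A and [0.646691]): 1 − (1 − 0.964000)(1 − 0.646691) = 0.9873

0.9873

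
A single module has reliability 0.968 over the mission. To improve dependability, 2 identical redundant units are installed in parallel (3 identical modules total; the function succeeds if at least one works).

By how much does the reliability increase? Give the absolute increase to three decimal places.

0.032

R_before = 0.968
R_after = 1 − (1 − 0.968)^3 = 1.000
ΔR = 1.000 − 0.968 = 0.032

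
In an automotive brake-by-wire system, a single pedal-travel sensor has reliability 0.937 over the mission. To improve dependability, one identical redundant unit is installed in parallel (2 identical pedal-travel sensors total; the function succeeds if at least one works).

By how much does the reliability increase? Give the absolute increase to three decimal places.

0.059

R_before = 0.937
R_after = 1 − (1 − 0.937)^2 = 0.996
ΔR = 0.996 − 0.937 = 0.059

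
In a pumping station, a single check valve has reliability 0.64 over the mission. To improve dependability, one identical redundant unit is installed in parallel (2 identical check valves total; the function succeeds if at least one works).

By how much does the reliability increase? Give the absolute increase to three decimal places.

0.230

R_before = 0.64
R_after = 1 − (1 − 0.64)^2 = 0.870
ΔR = 0.870 − 0.64 = 0.230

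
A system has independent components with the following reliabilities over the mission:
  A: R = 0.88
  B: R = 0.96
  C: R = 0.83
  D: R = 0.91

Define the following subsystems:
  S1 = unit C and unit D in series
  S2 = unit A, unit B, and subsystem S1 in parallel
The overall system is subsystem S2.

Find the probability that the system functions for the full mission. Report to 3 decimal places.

Series (C and D): 0.83000 × 0.91000 = 0.75530
Parallel (A, B, and [0.75530]): 1 − (1 − 0.88000)(1 − 0.96000)(1 − 0.75530) = 0.999

0.999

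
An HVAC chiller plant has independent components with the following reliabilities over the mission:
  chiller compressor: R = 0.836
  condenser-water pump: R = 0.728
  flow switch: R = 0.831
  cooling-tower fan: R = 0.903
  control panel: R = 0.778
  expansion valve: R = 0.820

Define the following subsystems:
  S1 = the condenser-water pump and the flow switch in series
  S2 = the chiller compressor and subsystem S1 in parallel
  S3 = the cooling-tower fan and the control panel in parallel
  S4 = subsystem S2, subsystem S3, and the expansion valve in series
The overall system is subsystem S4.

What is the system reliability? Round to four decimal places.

Series (condenser-water pump and flow switch): 0.728000 × 0.831000 = 0.604968
Parallel (chiller compressor and [0.604968]): 1 − (1 − 0.836000)(1 − 0.604968) = 0.935215
Parallel (cooling-tower fan and control panel): 1 − (1 − 0.903000)(1 − 0.778000) = 0.978466
Series ([0.935215], [0.978466], and expansion valve): 0.935215 × 0.978466 × 0.820000 = 0.7504

0.7504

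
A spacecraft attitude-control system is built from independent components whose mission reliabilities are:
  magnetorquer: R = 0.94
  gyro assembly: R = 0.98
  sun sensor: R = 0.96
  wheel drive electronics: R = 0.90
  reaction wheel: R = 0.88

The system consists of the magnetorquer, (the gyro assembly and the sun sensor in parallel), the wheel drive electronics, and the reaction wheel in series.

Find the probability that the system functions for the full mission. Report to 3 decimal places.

Parallel (gyro assembly and sun sensor): 1 − (1 − 0.98000)(1 − 0.96000) = 0.99920
Series (magnetorquer, [0.99920], wheel drive electronics, and reaction wheel): 0.94000 × 0.99920 × 0.90000 × 0.88000 = 0.744

0.744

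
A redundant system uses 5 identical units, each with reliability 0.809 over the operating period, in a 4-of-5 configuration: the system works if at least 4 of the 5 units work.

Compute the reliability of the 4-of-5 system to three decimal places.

R = Σ_{i=4}^{5} C(5,i) p^i (1−p)^{5−i} with p = 0.809
C(5,4)·0.809^4·0.191^1 = 0.40907
C(5,5)·0.809^5·0.191^0 = 0.34653
Sum = 0.756

0.756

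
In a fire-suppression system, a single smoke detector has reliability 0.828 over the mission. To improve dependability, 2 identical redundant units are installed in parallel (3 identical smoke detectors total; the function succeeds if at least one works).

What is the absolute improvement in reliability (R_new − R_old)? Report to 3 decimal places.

R_before = 0.828
R_after = 1 − (1 − 0.828)^3 = 0.995
ΔR = 0.995 − 0.828 = 0.167

0.167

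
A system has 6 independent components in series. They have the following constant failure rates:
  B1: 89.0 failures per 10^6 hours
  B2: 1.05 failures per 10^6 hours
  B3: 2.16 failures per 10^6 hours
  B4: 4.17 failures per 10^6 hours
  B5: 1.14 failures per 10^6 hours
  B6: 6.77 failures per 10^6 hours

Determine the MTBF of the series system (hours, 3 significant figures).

9590

Series of exponential components: λ_sys = Σ λ_i
λ_sys = 0.0000890 + 0.00000105 + 0.00000216 + 0.00000417 + 0.00000114 + 0.00000677 = 1.0429e-04 /h
MTBF = 1 / λ_sys = 9590 h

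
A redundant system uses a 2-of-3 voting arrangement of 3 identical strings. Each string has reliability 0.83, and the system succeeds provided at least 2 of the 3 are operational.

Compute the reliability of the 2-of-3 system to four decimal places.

R = Σ_{i=2}^{3} C(3,i) p^i (1−p)^{3−i} with p = 0.83
C(3,2)·0.83^2·0.17^1 = 0.351339
C(3,3)·0.83^3·0.17^0 = 0.571787
Sum = 0.9231

0.9231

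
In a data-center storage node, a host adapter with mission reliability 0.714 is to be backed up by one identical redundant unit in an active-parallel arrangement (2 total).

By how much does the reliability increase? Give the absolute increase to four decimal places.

R_before = 0.714
R_after = 1 − (1 − 0.714)^2 = 0.9182
ΔR = 0.9182 − 0.714 = 0.2042

0.2042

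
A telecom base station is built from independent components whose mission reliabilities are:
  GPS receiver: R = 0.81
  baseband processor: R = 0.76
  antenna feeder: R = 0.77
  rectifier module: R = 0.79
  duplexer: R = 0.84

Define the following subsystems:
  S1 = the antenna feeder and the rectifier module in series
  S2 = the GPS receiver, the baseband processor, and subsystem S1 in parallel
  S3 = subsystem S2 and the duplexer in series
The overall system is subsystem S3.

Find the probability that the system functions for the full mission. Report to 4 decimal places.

0.8250

Series (antenna feeder and rectifier module): 0.770000 × 0.790000 = 0.608300
Parallel (GPS receiver, baseband processor, and [0.608300]): 1 − (1 − 0.810000)(1 − 0.760000)(1 − 0.608300) = 0.982138
Series ([0.982138] and duplexer): 0.982138 × 0.840000 = 0.8250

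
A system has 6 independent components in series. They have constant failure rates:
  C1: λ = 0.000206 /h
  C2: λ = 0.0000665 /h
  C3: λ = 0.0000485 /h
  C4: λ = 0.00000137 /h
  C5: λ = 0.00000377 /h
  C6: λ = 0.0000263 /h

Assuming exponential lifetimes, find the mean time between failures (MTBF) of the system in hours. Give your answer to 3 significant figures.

Series of exponential components: λ_sys = Σ λ_i
λ_sys = 0.000206 + 0.0000665 + 0.0000485 + 0.00000137 + 0.00000377 + 0.0000263 = 3.5244e-04 /h
MTBF = 1 / λ_sys = 2840 h

2840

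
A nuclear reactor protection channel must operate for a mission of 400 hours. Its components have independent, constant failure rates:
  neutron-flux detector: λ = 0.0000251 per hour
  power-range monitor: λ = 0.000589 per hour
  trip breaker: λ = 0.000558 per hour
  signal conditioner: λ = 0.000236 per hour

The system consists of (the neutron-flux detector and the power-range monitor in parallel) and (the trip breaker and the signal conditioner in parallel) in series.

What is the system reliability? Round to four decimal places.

0.9799

R(neutron-flux detector) = exp(−0.0000251 × 400) = 0.990010
R(power-range monitor) = exp(−0.000589 × 400) = 0.790097
R(trip breaker) = exp(−0.000558 × 400) = 0.799955
R(signal conditioner) = exp(−0.000236 × 400) = 0.909919
Parallel (neutron-flux detector and power-range monitor): 1 − (1 − 0.990010)(1 − 0.790097) = 0.997903
Parallel (trip breaker and signal conditioner): 1 − (1 − 0.799955)(1 − 0.909919) = 0.981980
Series ([0.997903] and [0.981980]): 0.997903 × 0.981980 = 0.9799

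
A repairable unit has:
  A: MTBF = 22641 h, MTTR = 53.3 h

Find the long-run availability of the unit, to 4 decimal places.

A(A) = MTBF/(MTBF+MTTR) = 22641/(22641+53.3) = 0.9977

0.9977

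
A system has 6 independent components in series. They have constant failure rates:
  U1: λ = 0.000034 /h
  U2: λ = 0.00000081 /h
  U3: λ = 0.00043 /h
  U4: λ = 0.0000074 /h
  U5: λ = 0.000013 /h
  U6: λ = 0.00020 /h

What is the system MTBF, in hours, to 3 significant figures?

Series of exponential components: λ_sys = Σ λ_i
λ_sys = 0.000034 + 0.00000081 + 0.00043 + 0.0000074 + 0.000013 + 0.00020 = 6.8521e-04 /h
MTBF = 1 / λ_sys = 1460 h

1460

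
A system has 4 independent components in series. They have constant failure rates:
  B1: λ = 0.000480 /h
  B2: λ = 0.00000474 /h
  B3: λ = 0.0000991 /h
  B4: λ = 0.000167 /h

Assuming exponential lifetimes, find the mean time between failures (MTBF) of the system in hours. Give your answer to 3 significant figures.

Series of exponential components: λ_sys = Σ λ_i
λ_sys = 0.000480 + 0.00000474 + 0.0000991 + 0.000167 = 7.5084e-04 /h
MTBF = 1 / λ_sys = 1330 h

1330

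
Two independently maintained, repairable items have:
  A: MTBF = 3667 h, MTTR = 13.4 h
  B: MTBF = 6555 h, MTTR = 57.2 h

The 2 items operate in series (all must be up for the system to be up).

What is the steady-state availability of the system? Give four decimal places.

A(A) = MTBF/(MTBF+MTTR) = 3667/(3667+13.4) = 0.996359
A(B) = MTBF/(MTBF+MTTR) = 6555/(6555+57.2) = 0.991349
Series availability: 0.996359 × 0.991349 = 0.9877

0.9877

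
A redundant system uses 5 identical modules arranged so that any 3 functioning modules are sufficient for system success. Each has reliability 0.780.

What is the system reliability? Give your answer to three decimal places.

R = Σ_{i=3}^{5} C(5,i) p^i (1−p)^{5−i} with p = 0.780
C(5,3)·0.780^3·0.220^2 = 0.22968
C(5,4)·0.780^4·0.220^1 = 0.40717
C(5,5)·0.780^5·0.220^0 = 0.28872
Sum = 0.926

0.926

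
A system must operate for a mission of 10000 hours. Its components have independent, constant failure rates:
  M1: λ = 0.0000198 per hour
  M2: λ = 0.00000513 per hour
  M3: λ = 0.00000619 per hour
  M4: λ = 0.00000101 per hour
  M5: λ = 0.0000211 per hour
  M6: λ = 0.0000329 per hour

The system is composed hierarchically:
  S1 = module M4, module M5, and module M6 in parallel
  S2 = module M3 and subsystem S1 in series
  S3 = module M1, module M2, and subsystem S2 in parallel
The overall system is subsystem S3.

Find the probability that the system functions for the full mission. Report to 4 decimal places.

R(M1) = exp(−0.0000198 × 10000) = 0.820370
R(M2) = exp(−0.00000513 × 10000) = 0.949994
R(M3) = exp(−0.00000619 × 10000) = 0.939977
R(M4) = exp(−0.00000101 × 10000) = 0.989951
R(M5) = exp(−0.0000211 × 10000) = 0.809774
R(M6) = exp(−0.0000329 × 10000) = 0.719643
Parallel (M4, M5, and M6): 1 − (1 − 0.989951)(1 − 0.809774)(1 − 0.719643) = 0.999464
Series (M3 and [0.999464]): 0.939977 × 0.999464 = 0.939473
Parallel (M1, M2, and [0.939473]): 1 − (1 − 0.820370)(1 − 0.949994)(1 − 0.939473) = 0.9995

0.9995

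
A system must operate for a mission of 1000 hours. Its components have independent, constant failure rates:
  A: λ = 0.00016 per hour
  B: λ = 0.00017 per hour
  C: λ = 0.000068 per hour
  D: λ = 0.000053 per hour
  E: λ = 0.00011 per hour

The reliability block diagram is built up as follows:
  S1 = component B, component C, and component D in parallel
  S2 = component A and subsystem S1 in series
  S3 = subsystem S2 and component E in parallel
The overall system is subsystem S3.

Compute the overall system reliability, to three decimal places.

0.985

R(A) = exp(−0.00016 × 1000) = 0.85214
R(B) = exp(−0.00017 × 1000) = 0.84366
R(C) = exp(−0.000068 × 1000) = 0.93426
R(D) = exp(−0.000053 × 1000) = 0.94838
R(E) = exp(−0.00011 × 1000) = 0.89583
Parallel (B, C, and D): 1 − (1 − 0.84366)(1 − 0.93426)(1 − 0.94838) = 0.99947
Series (A and [0.99947]): 0.85214 × 0.99947 = 0.85169
Parallel ([0.85169] and E): 1 − (1 − 0.85169)(1 − 0.89583) = 0.985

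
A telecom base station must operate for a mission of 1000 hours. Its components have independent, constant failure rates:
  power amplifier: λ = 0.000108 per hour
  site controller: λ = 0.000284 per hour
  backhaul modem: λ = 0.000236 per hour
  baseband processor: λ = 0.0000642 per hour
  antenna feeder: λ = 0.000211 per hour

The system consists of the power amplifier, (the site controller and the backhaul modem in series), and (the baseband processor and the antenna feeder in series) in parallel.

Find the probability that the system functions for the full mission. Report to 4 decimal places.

R(power amplifier) = exp(−0.000108 × 1000) = 0.897628
R(site controller) = exp(−0.000284 × 1000) = 0.752767
R(backhaul modem) = exp(−0.000236 × 1000) = 0.789781
R(baseband processor) = exp(−0.0000642 × 1000) = 0.937817
R(antenna feeder) = exp(−0.000211 × 1000) = 0.809774
Series (site controller and backhaul modem): 0.752767 × 0.789781 = 0.594521
Series (baseband processor and antenna feeder): 0.937817 × 0.809774 = 0.759420
Parallel (power amplifier, [0.594521], and [0.759420]): 1 − (1 − 0.897628)(1 − 0.594521)(1 − 0.759420) = 0.9900

0.9900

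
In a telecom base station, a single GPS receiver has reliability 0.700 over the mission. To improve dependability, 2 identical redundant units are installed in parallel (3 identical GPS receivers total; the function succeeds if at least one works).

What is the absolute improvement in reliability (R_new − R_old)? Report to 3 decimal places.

0.273

R_before = 0.700
R_after = 1 − (1 − 0.700)^3 = 0.973
ΔR = 0.973 − 0.700 = 0.273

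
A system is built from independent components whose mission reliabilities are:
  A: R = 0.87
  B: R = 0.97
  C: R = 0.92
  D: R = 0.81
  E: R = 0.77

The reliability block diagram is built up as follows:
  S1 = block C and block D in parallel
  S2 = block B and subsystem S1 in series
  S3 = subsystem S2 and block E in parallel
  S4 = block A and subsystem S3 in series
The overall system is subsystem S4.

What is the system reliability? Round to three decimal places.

Parallel (C and D): 1 − (1 − 0.92000)(1 − 0.81000) = 0.98480
Series (B and [0.98480]): 0.97000 × 0.98480 = 0.95526
Parallel ([0.95526] and E): 1 − (1 − 0.95526)(1 − 0.77000) = 0.98971
Series (A and [0.98971]): 0.87000 × 0.98971 = 0.861

0.861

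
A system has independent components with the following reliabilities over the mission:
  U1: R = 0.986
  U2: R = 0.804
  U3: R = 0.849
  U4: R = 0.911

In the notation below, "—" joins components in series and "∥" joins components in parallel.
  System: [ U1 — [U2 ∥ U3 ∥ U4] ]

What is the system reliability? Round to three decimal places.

0.983

Parallel (U2, U3, and U4): 1 − (1 − 0.80400)(1 − 0.84900)(1 − 0.91100) = 0.99737
Series (U1 and [0.99737]): 0.98600 × 0.99737 = 0.983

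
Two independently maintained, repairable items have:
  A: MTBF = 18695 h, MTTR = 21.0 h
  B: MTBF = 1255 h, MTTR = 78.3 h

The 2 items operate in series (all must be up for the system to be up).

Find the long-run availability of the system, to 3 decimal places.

A(A) = MTBF/(MTBF+MTTR) = 18695/(18695+21.0) = 0.998878
A(B) = MTBF/(MTBF+MTTR) = 1255/(1255+78.3) = 0.941274
Series availability: 0.998878 × 0.941274 = 0.940

0.940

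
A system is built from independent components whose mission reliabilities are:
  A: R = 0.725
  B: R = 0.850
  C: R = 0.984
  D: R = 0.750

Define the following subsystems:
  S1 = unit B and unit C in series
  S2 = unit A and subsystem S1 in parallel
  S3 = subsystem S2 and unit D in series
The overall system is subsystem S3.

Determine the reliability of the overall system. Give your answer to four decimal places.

Series (B and C): 0.850000 × 0.984000 = 0.836400
Parallel (A and [0.836400]): 1 − (1 − 0.725000)(1 − 0.836400) = 0.955010
Series ([0.955010] and D): 0.955010 × 0.750000 = 0.7163

0.7163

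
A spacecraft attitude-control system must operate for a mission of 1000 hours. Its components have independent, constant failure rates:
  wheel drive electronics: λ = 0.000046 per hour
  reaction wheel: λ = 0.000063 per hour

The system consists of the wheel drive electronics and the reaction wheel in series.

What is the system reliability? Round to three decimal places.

0.897

R(wheel drive electronics) = exp(−0.000046 × 1000) = 0.95504
R(reaction wheel) = exp(−0.000063 × 1000) = 0.93894
Series (wheel drive electronics and reaction wheel): 0.95504 × 0.93894 = 0.897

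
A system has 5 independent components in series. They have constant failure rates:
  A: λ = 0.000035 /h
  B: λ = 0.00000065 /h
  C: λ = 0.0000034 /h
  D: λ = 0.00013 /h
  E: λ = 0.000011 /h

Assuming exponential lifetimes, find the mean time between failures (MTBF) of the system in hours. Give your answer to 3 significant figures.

5550

Series of exponential components: λ_sys = Σ λ_i
λ_sys = 0.000035 + 0.00000065 + 0.0000034 + 0.00013 + 0.000011 = 1.8005e-04 /h
MTBF = 1 / λ_sys = 5550 h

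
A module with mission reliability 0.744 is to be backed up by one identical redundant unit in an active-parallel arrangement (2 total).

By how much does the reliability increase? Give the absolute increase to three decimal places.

R_before = 0.744
R_after = 1 − (1 − 0.744)^2 = 0.934
ΔR = 0.934 − 0.744 = 0.190

0.190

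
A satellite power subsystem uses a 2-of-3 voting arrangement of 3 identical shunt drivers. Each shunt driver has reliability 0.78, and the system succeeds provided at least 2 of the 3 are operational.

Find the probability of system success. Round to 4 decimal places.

R = Σ_{i=2}^{3} C(3,i) p^i (1−p)^{3−i} with p = 0.78
C(3,2)·0.78^2·0.22^1 = 0.401544
C(3,3)·0.78^3·0.22^0 = 0.474552
Sum = 0.8761

0.8761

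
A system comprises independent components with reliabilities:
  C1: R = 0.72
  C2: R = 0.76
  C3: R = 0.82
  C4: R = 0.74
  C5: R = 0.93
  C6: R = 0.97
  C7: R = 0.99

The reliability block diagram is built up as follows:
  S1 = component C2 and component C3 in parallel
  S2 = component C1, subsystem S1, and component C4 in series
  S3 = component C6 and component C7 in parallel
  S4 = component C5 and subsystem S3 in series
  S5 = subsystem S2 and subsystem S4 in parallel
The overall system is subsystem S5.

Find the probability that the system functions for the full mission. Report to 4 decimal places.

0.9655

Parallel (C2 and C3): 1 − (1 − 0.760000)(1 − 0.820000) = 0.956800
Series (C1, [0.956800], and C4): 0.720000 × 0.956800 × 0.740000 = 0.509783
Parallel (C6 and C7): 1 − (1 − 0.970000)(1 − 0.990000) = 0.999700
Series (C5 and [0.999700]): 0.930000 × 0.999700 = 0.929721
Parallel ([0.509783] and [0.929721]): 1 − (1 − 0.509783)(1 − 0.929721) = 0.9655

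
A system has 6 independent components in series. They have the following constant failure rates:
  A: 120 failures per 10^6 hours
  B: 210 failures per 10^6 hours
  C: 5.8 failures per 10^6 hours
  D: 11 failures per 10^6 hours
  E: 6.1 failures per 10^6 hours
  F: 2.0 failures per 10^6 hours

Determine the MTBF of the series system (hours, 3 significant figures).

2820

Series of exponential components: λ_sys = Σ λ_i
λ_sys = 0.00012 + 0.00021 + 0.0000058 + 0.000011 + 0.0000061 + 0.0000020 = 3.5490e-04 /h
MTBF = 1 / λ_sys = 2820 h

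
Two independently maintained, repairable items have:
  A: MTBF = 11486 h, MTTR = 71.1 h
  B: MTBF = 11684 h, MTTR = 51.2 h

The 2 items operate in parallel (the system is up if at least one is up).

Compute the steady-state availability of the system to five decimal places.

0.99997

A(A) = MTBF/(MTBF+MTTR) = 11486/(11486+71.1) = 0.993848
A(B) = MTBF/(MTBF+MTTR) = 11684/(11684+51.2) = 0.995637
Parallel availability: 1 − (1 − 0.993848)(1 − 0.995637) = 0.99997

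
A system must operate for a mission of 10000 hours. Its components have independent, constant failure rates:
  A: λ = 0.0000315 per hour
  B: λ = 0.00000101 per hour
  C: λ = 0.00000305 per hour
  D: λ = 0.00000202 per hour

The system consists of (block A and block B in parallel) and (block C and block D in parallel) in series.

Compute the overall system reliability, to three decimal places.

R(A) = exp(−0.0000315 × 10000) = 0.72979
R(B) = exp(−0.00000101 × 10000) = 0.98995
R(C) = exp(−0.00000305 × 10000) = 0.96996
R(D) = exp(−0.00000202 × 10000) = 0.98000
Parallel (A and B): 1 − (1 − 0.72979)(1 − 0.98995) = 0.99728
Parallel (C and D): 1 − (1 − 0.96996)(1 − 0.98000) = 0.99940
Series ([0.99728] and [0.99940]): 0.99728 × 0.99940 = 0.997

0.997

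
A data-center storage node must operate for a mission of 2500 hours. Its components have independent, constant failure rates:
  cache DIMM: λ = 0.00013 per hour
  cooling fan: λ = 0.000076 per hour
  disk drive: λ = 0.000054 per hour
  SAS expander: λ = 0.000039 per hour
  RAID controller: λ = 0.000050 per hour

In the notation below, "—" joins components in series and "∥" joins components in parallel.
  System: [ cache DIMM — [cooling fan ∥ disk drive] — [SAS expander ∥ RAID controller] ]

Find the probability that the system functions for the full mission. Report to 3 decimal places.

R(cache DIMM) = exp(−0.00013 × 2500) = 0.72253
R(cooling fan) = exp(−0.000076 × 2500) = 0.82696
R(disk drive) = exp(−0.000054 × 2500) = 0.87372
R(SAS expander) = exp(−0.000039 × 2500) = 0.90710
R(RAID controller) = exp(−0.000050 × 2500) = 0.88250
Parallel (cooling fan and disk drive): 1 − (1 − 0.82696)(1 − 0.87372) = 0.97815
Parallel (SAS expander and RAID controller): 1 − (1 − 0.90710)(1 − 0.88250) = 0.98908
Series (cache DIMM, [0.97815], and [0.98908]): 0.72253 × 0.97815 × 0.98908 = 0.699

0.699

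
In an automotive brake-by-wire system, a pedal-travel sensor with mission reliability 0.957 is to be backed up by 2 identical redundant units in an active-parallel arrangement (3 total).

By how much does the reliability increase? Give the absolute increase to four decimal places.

R_before = 0.957
R_after = 1 − (1 − 0.957)^3 = 0.9999
ΔR = 0.9999 − 0.957 = 0.0429

0.0429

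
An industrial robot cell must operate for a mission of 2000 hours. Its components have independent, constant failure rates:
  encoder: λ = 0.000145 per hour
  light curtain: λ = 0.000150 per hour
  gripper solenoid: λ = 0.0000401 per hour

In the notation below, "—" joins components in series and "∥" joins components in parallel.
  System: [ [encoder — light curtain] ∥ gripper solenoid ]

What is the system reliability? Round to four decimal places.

0.9657

R(encoder) = exp(−0.000145 × 2000) = 0.748264
R(light curtain) = exp(−0.000150 × 2000) = 0.740818
R(gripper solenoid) = exp(−0.0000401 × 2000) = 0.922932
Series (encoder and light curtain): 0.748264 × 0.740818 = 0.554327
Parallel ([0.554327] and gripper solenoid): 1 − (1 − 0.554327)(1 − 0.922932) = 0.9657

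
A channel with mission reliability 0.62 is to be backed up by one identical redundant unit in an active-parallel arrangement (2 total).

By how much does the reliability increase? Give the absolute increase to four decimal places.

0.2356

R_before = 0.62
R_after = 1 − (1 − 0.62)^2 = 0.8556
ΔR = 0.8556 − 0.62 = 0.2356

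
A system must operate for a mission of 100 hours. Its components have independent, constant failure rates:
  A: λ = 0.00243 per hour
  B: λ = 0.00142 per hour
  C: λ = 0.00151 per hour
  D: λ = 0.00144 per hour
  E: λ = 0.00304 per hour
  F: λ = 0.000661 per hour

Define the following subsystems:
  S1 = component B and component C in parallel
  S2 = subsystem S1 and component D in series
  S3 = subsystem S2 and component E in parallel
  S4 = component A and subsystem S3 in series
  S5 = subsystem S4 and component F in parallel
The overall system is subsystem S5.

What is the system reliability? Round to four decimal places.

R(A) = exp(−0.00243 × 100) = 0.784272
R(B) = exp(−0.00142 × 100) = 0.867621
R(C) = exp(−0.00151 × 100) = 0.859848
R(D) = exp(−0.00144 × 100) = 0.865888
R(E) = exp(−0.00304 × 100) = 0.737861
R(F) = exp(−0.000661 × 100) = 0.936037
Parallel (B and C): 1 − (1 − 0.867621)(1 − 0.859848) = 0.981447
Series ([0.981447] and D): 0.981447 × 0.865888 = 0.849823
Parallel ([0.849823] and E): 1 − (1 − 0.849823)(1 − 0.737861) = 0.960633
Series (A and [0.960633]): 0.784272 × 0.960633 = 0.753398
Parallel ([0.753398] and F): 1 − (1 − 0.753398)(1 − 0.936037) = 0.9842

0.9842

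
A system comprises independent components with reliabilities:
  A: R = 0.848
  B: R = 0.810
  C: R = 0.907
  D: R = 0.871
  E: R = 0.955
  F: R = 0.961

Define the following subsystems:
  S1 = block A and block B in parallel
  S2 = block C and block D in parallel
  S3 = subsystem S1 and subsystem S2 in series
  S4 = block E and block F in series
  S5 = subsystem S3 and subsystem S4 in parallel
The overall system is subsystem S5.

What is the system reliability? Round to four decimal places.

Parallel (A and B): 1 − (1 − 0.848000)(1 − 0.810000) = 0.971120
Parallel (C and D): 1 − (1 − 0.907000)(1 − 0.871000) = 0.988003
Series ([0.971120] and [0.988003]): 0.971120 × 0.988003 = 0.959469
Series (E and F): 0.955000 × 0.961000 = 0.917755
Parallel ([0.959469] and [0.917755]): 1 − (1 − 0.959469)(1 − 0.917755) = 0.9967

0.9967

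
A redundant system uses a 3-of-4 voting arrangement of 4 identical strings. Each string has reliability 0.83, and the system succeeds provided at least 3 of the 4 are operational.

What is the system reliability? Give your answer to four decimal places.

R = Σ_{i=3}^{4} C(4,i) p^i (1−p)^{4−i} with p = 0.83
C(4,3)·0.83^3·0.17^1 = 0.388815
C(4,4)·0.83^4·0.17^0 = 0.474583
Sum = 0.8634

0.8634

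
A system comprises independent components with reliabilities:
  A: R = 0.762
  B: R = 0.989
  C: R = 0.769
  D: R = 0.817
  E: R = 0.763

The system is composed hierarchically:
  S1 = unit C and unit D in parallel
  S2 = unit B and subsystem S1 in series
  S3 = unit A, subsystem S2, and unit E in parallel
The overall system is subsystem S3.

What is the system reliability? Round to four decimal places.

Parallel (C and D): 1 − (1 − 0.769000)(1 − 0.817000) = 0.957727
Series (B and [0.957727]): 0.989000 × 0.957727 = 0.947192
Parallel (A, [0.947192], and E): 1 − (1 − 0.762000)(1 − 0.947192)(1 − 0.763000) = 0.9970

0.9970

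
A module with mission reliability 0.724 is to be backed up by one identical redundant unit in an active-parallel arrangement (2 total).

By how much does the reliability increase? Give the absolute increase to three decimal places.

0.200

R_before = 0.724
R_after = 1 − (1 − 0.724)^2 = 0.924
ΔR = 0.924 − 0.724 = 0.200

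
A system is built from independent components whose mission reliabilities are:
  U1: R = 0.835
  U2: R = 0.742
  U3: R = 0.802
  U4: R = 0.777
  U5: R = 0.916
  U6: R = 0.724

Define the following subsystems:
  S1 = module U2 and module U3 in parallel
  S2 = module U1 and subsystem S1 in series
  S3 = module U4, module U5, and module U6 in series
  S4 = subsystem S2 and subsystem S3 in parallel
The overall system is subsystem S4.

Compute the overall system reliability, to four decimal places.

0.8993

Parallel (U2 and U3): 1 − (1 − 0.742000)(1 − 0.802000) = 0.948916
Series (U1 and [0.948916]): 0.835000 × 0.948916 = 0.792345
Series (U4, U5, and U6): 0.777000 × 0.916000 × 0.724000 = 0.515294
Parallel ([0.792345] and [0.515294]): 1 − (1 − 0.792345)(1 − 0.515294) = 0.8993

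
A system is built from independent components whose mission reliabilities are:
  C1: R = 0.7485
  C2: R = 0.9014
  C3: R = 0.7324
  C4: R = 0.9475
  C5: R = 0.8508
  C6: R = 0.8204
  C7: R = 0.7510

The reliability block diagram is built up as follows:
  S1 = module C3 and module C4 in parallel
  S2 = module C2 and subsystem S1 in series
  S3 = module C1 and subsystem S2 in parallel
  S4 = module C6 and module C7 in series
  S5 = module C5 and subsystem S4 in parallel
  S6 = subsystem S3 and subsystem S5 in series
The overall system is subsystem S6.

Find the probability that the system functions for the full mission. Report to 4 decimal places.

Parallel (C3 and C4): 1 − (1 − 0.732400)(1 − 0.947500) = 0.985951
Series (C2 and [0.985951]): 0.901400 × 0.985951 = 0.888736
Parallel (C1 and [0.888736]): 1 − (1 − 0.748500)(1 − 0.888736) = 0.972017
Series (C6 and C7): 0.820400 × 0.751000 = 0.616120
Parallel (C5 and [0.616120]): 1 − (1 − 0.850800)(1 − 0.616120) = 0.942725
Series ([0.972017] and [0.942725]): 0.972017 × 0.942725 = 0.9163

0.9163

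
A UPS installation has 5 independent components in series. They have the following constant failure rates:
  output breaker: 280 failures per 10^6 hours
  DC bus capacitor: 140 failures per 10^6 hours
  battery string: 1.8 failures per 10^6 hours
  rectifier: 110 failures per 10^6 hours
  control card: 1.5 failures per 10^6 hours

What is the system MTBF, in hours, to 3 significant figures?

Series of exponential components: λ_sys = Σ λ_i
λ_sys = 0.00028 + 0.00014 + 0.0000018 + 0.00011 + 0.0000015 = 5.3330e-04 /h
MTBF = 1 / λ_sys = 1880 h

1880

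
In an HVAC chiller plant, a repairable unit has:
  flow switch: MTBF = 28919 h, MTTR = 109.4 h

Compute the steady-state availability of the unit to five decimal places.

A(flow switch) = MTBF/(MTBF+MTTR) = 28919/(28919+109.4) = 0.99623

0.99623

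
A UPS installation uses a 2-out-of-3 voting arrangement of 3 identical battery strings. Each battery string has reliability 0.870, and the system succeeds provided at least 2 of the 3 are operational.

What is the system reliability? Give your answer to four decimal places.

0.9537

R = Σ_{i=2}^{3} C(3,i) p^i (1−p)^{3−i} with p = 0.870
C(3,2)·0.870^2·0.130^1 = 0.295191
C(3,3)·0.870^3·0.130^0 = 0.658503
Sum = 0.9537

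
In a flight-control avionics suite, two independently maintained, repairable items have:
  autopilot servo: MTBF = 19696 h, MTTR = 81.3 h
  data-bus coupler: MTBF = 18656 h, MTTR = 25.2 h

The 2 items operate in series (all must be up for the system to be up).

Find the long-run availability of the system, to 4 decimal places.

A(autopilot servo) = MTBF/(MTBF+MTTR) = 19696/(19696+81.3) = 0.995889
A(data-bus coupler) = MTBF/(MTBF+MTTR) = 18656/(18656+25.2) = 0.998651
Series availability: 0.995889 × 0.998651 = 0.9945

0.9945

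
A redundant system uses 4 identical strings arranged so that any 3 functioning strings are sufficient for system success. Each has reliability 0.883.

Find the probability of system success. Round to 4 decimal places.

0.9301

R = Σ_{i=3}^{4} C(4,i) p^i (1−p)^{4−i} with p = 0.883
C(4,3)·0.883^3·0.117^1 = 0.322202
C(4,4)·0.883^4·0.117^0 = 0.607915
Sum = 0.9301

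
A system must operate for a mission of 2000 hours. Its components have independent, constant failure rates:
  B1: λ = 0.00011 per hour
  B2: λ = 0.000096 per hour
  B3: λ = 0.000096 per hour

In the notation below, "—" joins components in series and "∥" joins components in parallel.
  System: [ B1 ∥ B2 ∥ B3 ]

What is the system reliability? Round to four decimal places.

R(B1) = exp(−0.00011 × 2000) = 0.802519
R(B2) = exp(−0.000096 × 2000) = 0.825307
R(B3) = exp(−0.000096 × 2000) = 0.825307
Parallel (B1, B2, and B3): 1 − (1 − 0.802519)(1 − 0.825307)(1 − 0.825307) = 0.9940

0.9940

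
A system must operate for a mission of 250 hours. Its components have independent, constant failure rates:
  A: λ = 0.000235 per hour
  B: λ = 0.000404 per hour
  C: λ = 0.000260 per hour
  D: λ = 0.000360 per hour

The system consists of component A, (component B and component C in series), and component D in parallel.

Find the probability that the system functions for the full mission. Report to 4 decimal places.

R(A) = exp(−0.000235 × 250) = 0.942942
R(B) = exp(−0.000404 × 250) = 0.903933
R(C) = exp(−0.000260 × 250) = 0.937067
R(D) = exp(−0.000360 × 250) = 0.913931
Series (B and C): 0.903933 × 0.937067 = 0.847046
Parallel (A, [0.847046], and D): 1 − (1 − 0.942942)(1 − 0.847046)(1 − 0.913931) = 0.9992

0.9992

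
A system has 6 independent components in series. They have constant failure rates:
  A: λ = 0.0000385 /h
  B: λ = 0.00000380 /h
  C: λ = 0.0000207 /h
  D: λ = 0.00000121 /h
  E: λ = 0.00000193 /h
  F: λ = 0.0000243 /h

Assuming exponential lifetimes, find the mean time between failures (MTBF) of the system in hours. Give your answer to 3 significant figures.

11100

Series of exponential components: λ_sys = Σ λ_i
λ_sys = 0.0000385 + 0.00000380 + 0.0000207 + 0.00000121 + 0.00000193 + 0.0000243 = 9.0440e-05 /h
MTBF = 1 / λ_sys = 11100 h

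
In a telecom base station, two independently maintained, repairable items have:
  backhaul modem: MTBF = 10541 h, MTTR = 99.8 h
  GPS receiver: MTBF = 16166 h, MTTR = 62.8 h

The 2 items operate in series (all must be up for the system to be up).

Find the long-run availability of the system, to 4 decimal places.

0.9868

A(backhaul modem) = MTBF/(MTBF+MTTR) = 10541/(10541+99.8) = 0.990621
A(GPS receiver) = MTBF/(MTBF+MTTR) = 16166/(16166+62.8) = 0.996130
Series availability: 0.990621 × 0.996130 = 0.9868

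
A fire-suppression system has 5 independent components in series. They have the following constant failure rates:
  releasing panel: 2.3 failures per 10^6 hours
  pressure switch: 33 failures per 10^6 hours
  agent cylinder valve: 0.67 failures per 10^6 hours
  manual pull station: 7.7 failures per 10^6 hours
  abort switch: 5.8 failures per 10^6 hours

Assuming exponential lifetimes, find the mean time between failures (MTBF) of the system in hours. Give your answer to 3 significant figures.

20200

Series of exponential components: λ_sys = Σ λ_i
λ_sys = 0.0000023 + 0.000033 + 0.00000067 + 0.0000077 + 0.0000058 = 4.9470e-05 /h
MTBF = 1 / λ_sys = 20200 h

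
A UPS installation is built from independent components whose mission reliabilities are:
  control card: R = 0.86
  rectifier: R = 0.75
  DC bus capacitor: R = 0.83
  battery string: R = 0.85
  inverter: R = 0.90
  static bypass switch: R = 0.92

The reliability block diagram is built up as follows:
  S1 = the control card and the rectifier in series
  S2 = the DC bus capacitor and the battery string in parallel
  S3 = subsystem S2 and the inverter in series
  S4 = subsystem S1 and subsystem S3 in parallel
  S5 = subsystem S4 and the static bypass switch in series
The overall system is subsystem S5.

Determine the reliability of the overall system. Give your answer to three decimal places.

Series (control card and rectifier): 0.86000 × 0.75000 = 0.64500
Parallel (DC bus capacitor and battery string): 1 − (1 − 0.83000)(1 − 0.85000) = 0.97450
Series ([0.97450] and inverter): 0.97450 × 0.90000 = 0.87705
Parallel ([0.64500] and [0.87705]): 1 − (1 − 0.64500)(1 − 0.87705) = 0.95635
Series ([0.95635] and static bypass switch): 0.95635 × 0.92000 = 0.880

0.880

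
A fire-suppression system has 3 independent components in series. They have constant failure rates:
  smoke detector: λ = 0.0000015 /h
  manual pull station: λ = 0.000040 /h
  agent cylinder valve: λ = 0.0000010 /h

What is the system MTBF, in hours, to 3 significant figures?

Series of exponential components: λ_sys = Σ λ_i
λ_sys = 0.0000015 + 0.000040 + 0.0000010 = 4.2500e-05 /h
MTBF = 1 / λ_sys = 23500 h

23500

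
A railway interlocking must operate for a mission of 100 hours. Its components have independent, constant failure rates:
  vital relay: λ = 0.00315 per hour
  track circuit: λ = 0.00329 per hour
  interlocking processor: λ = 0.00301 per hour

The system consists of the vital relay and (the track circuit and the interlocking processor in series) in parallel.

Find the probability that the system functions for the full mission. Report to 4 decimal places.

R(vital relay) = exp(−0.00315 × 100) = 0.729789
R(track circuit) = exp(−0.00329 × 100) = 0.719643
R(interlocking processor) = exp(−0.00301 × 100) = 0.740078
Series (track circuit and interlocking processor): 0.719643 × 0.740078 = 0.532592
Parallel (vital relay and [0.532592]): 1 − (1 − 0.729789)(1 − 0.532592) = 0.8737

0.8737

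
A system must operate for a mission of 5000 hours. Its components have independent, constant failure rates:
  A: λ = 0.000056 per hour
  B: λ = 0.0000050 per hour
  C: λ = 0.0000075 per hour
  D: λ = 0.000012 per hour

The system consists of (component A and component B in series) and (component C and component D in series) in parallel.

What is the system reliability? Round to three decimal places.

0.976

R(A) = exp(−0.000056 × 5000) = 0.75578
R(B) = exp(−0.0000050 × 5000) = 0.97531
R(C) = exp(−0.0000075 × 5000) = 0.96319
R(D) = exp(−0.000012 × 5000) = 0.94176
Series (A and B): 0.75578 × 0.97531 = 0.73712
Series (C and D): 0.96319 × 0.94176 = 0.90709
Parallel ([0.73712] and [0.90709]): 1 − (1 − 0.73712)(1 − 0.90709) = 0.976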